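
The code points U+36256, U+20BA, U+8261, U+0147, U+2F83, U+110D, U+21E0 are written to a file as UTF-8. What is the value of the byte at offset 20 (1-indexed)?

0x87

1-indexed offset 20 is 0-indexed offset 19.
U+36256 → 4-byte form F0 B6 89 96 at offsets 0–3.
U+20BA → 3-byte form E2 82 BA at offsets 4–6.
U+8261 → 3-byte form E8 89 A1 at offsets 7–9.
U+0147 → 2-byte form C5 87 at offsets 10–11.
U+2F83 → 3-byte form E2 BE 83 at offsets 12–14.
U+110D → 3-byte form E1 84 8D at offsets 15–17.
U+21E0 → 3-byte form E2 87 A0 at offsets 18–20.
Offset 19 falls in char 7's range; it's byte 2 of E2 87 A0 = 0x87.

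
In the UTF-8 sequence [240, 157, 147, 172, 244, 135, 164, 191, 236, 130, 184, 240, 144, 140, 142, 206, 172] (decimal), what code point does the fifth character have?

U+03AC

Offset 0: leading byte 0xF0 = 11110000 → 4-byte char #1 = F0 9D 93 AC.
Offset 4: leading byte 0xF4 = 11110100 → 4-byte char #2 = F4 87 A4 BF.
Offset 8: leading byte 0xEC = 11101100 → 3-byte char #3 = EC 82 B8.
Offset 11: leading byte 0xF0 = 11110000 → 4-byte char #4 = F0 90 8C 8E.
Offset 15: leading byte 0xCE = 11001110 → 2-byte char #5 = CE AC.
Leading byte 0xCE = 11001110 matches 110xxxxx → 2-byte sequence.
Byte 1: 0xCE = 11001110, payload 01110 (5 bits).
Byte 2: 0xAC = 10101100 (10xxxxxx ✓), payload 101100.
Concatenate: 01110101100 = 0x3AC (11 bits → U+03AC).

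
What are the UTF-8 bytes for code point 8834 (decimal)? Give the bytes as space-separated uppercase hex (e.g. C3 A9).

U+2282 = 0x2282 = 8834 decimal. In range U+0800–U+FFFF → 3-byte form: 1110xxxx 10xxxxxx 10xxxxxx.
Binary (16 bits): 0010001010000010.
Split 4+6+6: 0010 | 001010 | 000010.
Byte 1: 11100010 = 0xE2.
Byte 2: 10001010 = 0x8A.
Byte 3: 10000010 = 0x82.

E2 8A 82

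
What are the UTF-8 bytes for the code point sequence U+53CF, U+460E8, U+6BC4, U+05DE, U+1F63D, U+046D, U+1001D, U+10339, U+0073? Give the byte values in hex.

U+53CF: 3-byte form → E5 8F 8F.
U+460E8: 4-byte form → F1 86 83 A8.
U+6BC4: 3-byte form → E6 AF 84.
U+05DE: 2-byte form → D7 9E.
U+1F63D: 4-byte form → F0 9F 98 BD.
U+046D: 2-byte form → D1 AD.
U+1001D: 4-byte form → F0 90 80 9D.
U+10339: 4-byte form → F0 90 8C B9.
U+0073: 1-byte form → 73.
Concatenated (27 bytes): E5 8F 8F F1 86 83 A8 E6 AF 84 D7 9E F0 9F 98 BD D1 AD F0 90 80 9D F0 90 8C B9 73.

E5 8F 8F F1 86 83 A8 E6 AF 84 D7 9E F0 9F 98 BD D1 AD F0 90 80 9D F0 90 8C B9 73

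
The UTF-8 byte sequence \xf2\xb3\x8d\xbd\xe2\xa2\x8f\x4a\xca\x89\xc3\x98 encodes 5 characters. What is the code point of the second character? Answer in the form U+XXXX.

U+288F

Offset 0: leading byte 0xF2 = 11110010 → 4-byte char #1 = F2 B3 8D BD.
Offset 4: leading byte 0xE2 = 11100010 → 3-byte char #2 = E2 A2 8F.
Leading byte 0xE2 = 11100010 matches 1110xxxx → 3-byte sequence.
Byte 1: 0xE2 = 11100010, payload 0010 (4 bits).
Byte 2: 0xA2 = 10100010 (10xxxxxx ✓), payload 100010.
Byte 3: 0x8F = 10001111 (10xxxxxx ✓), payload 001111.
Concatenate: 0010100010001111 = 0x288F (16 bits → U+288F).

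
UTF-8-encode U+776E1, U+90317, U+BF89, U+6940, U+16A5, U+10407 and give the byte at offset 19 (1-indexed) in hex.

0x90

1-indexed offset 19 is 0-indexed offset 18.
U+776E1 → 4-byte form F1 B7 9B A1 at offsets 0–3.
U+90317 → 4-byte form F2 90 8C 97 at offsets 4–7.
U+BF89 → 3-byte form EB BE 89 at offsets 8–10.
U+6940 → 3-byte form E6 A5 80 at offsets 11–13.
U+16A5 → 3-byte form E1 9A A5 at offsets 14–16.
U+10407 → 4-byte form F0 90 90 87 at offsets 17–20.
Offset 18 falls in char 6's range; it's byte 2 of F0 90 90 87 = 0x90.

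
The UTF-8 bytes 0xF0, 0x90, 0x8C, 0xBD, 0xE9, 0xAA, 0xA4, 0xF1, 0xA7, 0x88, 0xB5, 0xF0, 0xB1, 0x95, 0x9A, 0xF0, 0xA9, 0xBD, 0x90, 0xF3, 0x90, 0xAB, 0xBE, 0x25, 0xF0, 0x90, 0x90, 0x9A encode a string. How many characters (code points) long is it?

Byte at offset 0: 0xF0 = 11110000 → 4-byte char (#1). Advance 4.
Byte at offset 4: 0xE9 = 11101001 → 3-byte char (#2). Advance 3.
Byte at offset 7: 0xF1 = 11110001 → 4-byte char (#3). Advance 4.
Byte at offset 11: 0xF0 = 11110000 → 4-byte char (#4). Advance 4.
Byte at offset 15: 0xF0 = 11110000 → 4-byte char (#5). Advance 4.
Byte at offset 19: 0xF3 = 11110011 → 4-byte char (#6). Advance 4.
Byte at offset 23: 0x25 = 00100101 → 1-byte char (#7). Advance 1.
Byte at offset 24: 0xF0 = 11110000 → 4-byte char (#8). Advance 4.
Reached end at offset 28 after 8 code points.

8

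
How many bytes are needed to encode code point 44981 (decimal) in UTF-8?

3

U+AFB5 = 0xAFB5. UTF-8 uses 1 byte below 0x80, 2 below 0x800, 3 below 0x10000, 4 up to 0x10FFFF. 0xAFB5 is in U+0800–U+FFFF → 3 bytes.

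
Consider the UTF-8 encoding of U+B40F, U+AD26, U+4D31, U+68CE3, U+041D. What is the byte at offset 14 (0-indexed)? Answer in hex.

0x9D

U+B40F → 3-byte form EB 90 8F at offsets 0–2.
U+AD26 → 3-byte form EA B4 A6 at offsets 3–5.
U+4D31 → 3-byte form E4 B4 B1 at offsets 6–8.
U+68CE3 → 4-byte form F1 A8 B3 A3 at offsets 9–12.
U+041D → 2-byte form D0 9D at offsets 13–14.
Offset 14 falls in char 5's range; it's byte 2 of D0 9D = 0x9D.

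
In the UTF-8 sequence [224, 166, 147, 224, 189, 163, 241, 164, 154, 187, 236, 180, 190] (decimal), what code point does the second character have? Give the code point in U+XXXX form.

Offset 0: leading byte 0xE0 = 11100000 → 3-byte char #1 = E0 A6 93.
Offset 3: leading byte 0xE0 = 11100000 → 3-byte char #2 = E0 BD A3.
Leading byte 0xE0 = 11100000 matches 1110xxxx → 3-byte sequence.
Byte 1: 0xE0 = 11100000, payload 0000 (4 bits).
Byte 2: 0xBD = 10111101 (10xxxxxx ✓), payload 111101.
Byte 3: 0xA3 = 10100011 (10xxxxxx ✓), payload 100011.
Concatenate: 0000111101100011 = 0xF63 (16 bits → U+0F63).

U+0F63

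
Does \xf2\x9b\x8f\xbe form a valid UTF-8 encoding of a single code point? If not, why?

valid

Leading byte 0xF2 = 11110010 → 4-byte form.
Continuation bytes 0x9B=10011011, 0x8F=10001111, 0xBE=10111110 all match 10xxxxxx.
Decoded value 0x9B3FE is ≥ 0x10000 (shortest form) and not a surrogate.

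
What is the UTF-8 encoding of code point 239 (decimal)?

C3 AF

U+00EF = 0xEF = 239 decimal. In range U+0080–U+07FF → 2-byte form: 110xxxxx 10xxxxxx.
Binary (11 bits): 00011101111.
Split 5+6: 00011 | 101111.
Byte 1: 11000011 = 0xC3.
Byte 2: 10101111 = 0xAF.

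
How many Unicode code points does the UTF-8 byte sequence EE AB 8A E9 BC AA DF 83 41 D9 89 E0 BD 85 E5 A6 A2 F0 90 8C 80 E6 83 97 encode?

9

Byte at offset 0: 0xEE = 11101110 → 3-byte char (#1). Advance 3.
Byte at offset 3: 0xE9 = 11101001 → 3-byte char (#2). Advance 3.
Byte at offset 6: 0xDF = 11011111 → 2-byte char (#3). Advance 2.
Byte at offset 8: 0x41 = 01000001 → 1-byte char (#4). Advance 1.
Byte at offset 9: 0xD9 = 11011001 → 2-byte char (#5). Advance 2.
Byte at offset 11: 0xE0 = 11100000 → 3-byte char (#6). Advance 3.
Byte at offset 14: 0xE5 = 11100101 → 3-byte char (#7). Advance 3.
Byte at offset 17: 0xF0 = 11110000 → 4-byte char (#8). Advance 4.
Byte at offset 21: 0xE6 = 11100110 → 3-byte char (#9). Advance 3.
Reached end at offset 24 after 9 code points.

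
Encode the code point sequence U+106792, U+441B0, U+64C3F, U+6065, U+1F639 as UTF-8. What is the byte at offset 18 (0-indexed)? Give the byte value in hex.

U+106792 → 4-byte form F4 86 9E 92 at offsets 0–3.
U+441B0 → 4-byte form F1 84 86 B0 at offsets 4–7.
U+64C3F → 4-byte form F1 A4 B0 BF at offsets 8–11.
U+6065 → 3-byte form E6 81 A5 at offsets 12–14.
U+1F639 → 4-byte form F0 9F 98 B9 at offsets 15–18.
Offset 18 falls in char 5's range; it's byte 4 of F0 9F 98 B9 = 0xB9.

0xB9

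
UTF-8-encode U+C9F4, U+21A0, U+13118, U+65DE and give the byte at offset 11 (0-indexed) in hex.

0x97

U+C9F4 → 3-byte form EC A7 B4 at offsets 0–2.
U+21A0 → 3-byte form E2 86 A0 at offsets 3–5.
U+13118 → 4-byte form F0 93 84 98 at offsets 6–9.
U+65DE → 3-byte form E6 97 9E at offsets 10–12.
Offset 11 falls in char 4's range; it's byte 2 of E6 97 9E = 0x97.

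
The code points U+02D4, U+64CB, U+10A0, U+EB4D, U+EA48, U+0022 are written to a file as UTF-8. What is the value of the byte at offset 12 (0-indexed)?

0xA9

U+02D4 → 2-byte form CB 94 at offsets 0–1.
U+64CB → 3-byte form E6 93 8B at offsets 2–4.
U+10A0 → 3-byte form E1 82 A0 at offsets 5–7.
U+EB4D → 3-byte form EE AD 8D at offsets 8–10.
U+EA48 → 3-byte form EE A9 88 at offsets 11–13.
Offset 12 falls in char 5's range; it's byte 2 of EE A9 88 = 0xA9.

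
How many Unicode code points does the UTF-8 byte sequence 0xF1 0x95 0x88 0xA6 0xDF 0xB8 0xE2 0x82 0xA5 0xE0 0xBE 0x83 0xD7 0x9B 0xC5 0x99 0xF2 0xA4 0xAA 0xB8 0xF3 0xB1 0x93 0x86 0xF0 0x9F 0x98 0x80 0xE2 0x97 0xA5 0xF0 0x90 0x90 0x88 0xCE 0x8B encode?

Byte at offset 0: 0xF1 = 11110001 → 4-byte char (#1). Advance 4.
Byte at offset 4: 0xDF = 11011111 → 2-byte char (#2). Advance 2.
Byte at offset 6: 0xE2 = 11100010 → 3-byte char (#3). Advance 3.
Byte at offset 9: 0xE0 = 11100000 → 3-byte char (#4). Advance 3.
Byte at offset 12: 0xD7 = 11010111 → 2-byte char (#5). Advance 2.
Byte at offset 14: 0xC5 = 11000101 → 2-byte char (#6). Advance 2.
Byte at offset 16: 0xF2 = 11110010 → 4-byte char (#7). Advance 4.
Byte at offset 20: 0xF3 = 11110011 → 4-byte char (#8). Advance 4.
Byte at offset 24: 0xF0 = 11110000 → 4-byte char (#9). Advance 4.
Byte at offset 28: 0xE2 = 11100010 → 3-byte char (#10). Advance 3.
Byte at offset 31: 0xF0 = 11110000 → 4-byte char (#11). Advance 4.
Byte at offset 35: 0xCE = 11001110 → 2-byte char (#12). Advance 2.
Reached end at offset 37 after 12 code points.

12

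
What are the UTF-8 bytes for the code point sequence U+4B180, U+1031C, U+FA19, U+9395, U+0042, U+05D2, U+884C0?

F1 8B 86 80 F0 90 8C 9C EF A8 99 E9 8E 95 42 D7 92 F2 88 93 80

U+4B180: 4-byte form → F1 8B 86 80.
U+1031C: 4-byte form → F0 90 8C 9C.
U+FA19: 3-byte form → EF A8 99.
U+9395: 3-byte form → E9 8E 95.
U+0042: 1-byte form → 42.
U+05D2: 2-byte form → D7 92.
U+884C0: 4-byte form → F2 88 93 80.
Concatenated (21 bytes): F1 8B 86 80 F0 90 8C 9C EF A8 99 E9 8E 95 42 D7 92 F2 88 93 80.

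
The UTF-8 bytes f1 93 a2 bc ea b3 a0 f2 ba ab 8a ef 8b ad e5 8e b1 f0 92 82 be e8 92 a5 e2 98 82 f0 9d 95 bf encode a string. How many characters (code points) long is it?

Byte at offset 0: 0xF1 = 11110001 → 4-byte char (#1). Advance 4.
Byte at offset 4: 0xEA = 11101010 → 3-byte char (#2). Advance 3.
Byte at offset 7: 0xF2 = 11110010 → 4-byte char (#3). Advance 4.
Byte at offset 11: 0xEF = 11101111 → 3-byte char (#4). Advance 3.
Byte at offset 14: 0xE5 = 11100101 → 3-byte char (#5). Advance 3.
Byte at offset 17: 0xF0 = 11110000 → 4-byte char (#6). Advance 4.
Byte at offset 21: 0xE8 = 11101000 → 3-byte char (#7). Advance 3.
Byte at offset 24: 0xE2 = 11100010 → 3-byte char (#8). Advance 3.
Byte at offset 27: 0xF0 = 11110000 → 4-byte char (#9). Advance 4.
Reached end at offset 31 after 9 code points.

9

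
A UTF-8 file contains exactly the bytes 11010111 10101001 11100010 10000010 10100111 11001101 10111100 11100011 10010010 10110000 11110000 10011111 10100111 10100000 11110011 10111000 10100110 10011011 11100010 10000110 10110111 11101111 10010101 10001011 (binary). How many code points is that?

8

Byte at offset 0: 0xD7 = 11010111 → 2-byte char (#1). Advance 2.
Byte at offset 2: 0xE2 = 11100010 → 3-byte char (#2). Advance 3.
Byte at offset 5: 0xCD = 11001101 → 2-byte char (#3). Advance 2.
Byte at offset 7: 0xE3 = 11100011 → 3-byte char (#4). Advance 3.
Byte at offset 10: 0xF0 = 11110000 → 4-byte char (#5). Advance 4.
Byte at offset 14: 0xF3 = 11110011 → 4-byte char (#6). Advance 4.
Byte at offset 18: 0xE2 = 11100010 → 3-byte char (#7). Advance 3.
Byte at offset 21: 0xEF = 11101111 → 3-byte char (#8). Advance 3.
Reached end at offset 24 after 8 code points.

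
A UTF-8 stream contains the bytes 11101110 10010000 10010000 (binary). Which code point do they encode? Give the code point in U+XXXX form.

U+E410

Leading byte 0xEE = 11101110 matches 1110xxxx → 3-byte sequence.
Byte 1: 0xEE = 11101110, payload 1110 (4 bits).
Byte 2: 0x90 = 10010000 (10xxxxxx ✓), payload 010000.
Byte 3: 0x90 = 10010000 (10xxxxxx ✓), payload 010000.
Concatenate: 1110010000010000 = 0xE410 (16 bits → U+E410).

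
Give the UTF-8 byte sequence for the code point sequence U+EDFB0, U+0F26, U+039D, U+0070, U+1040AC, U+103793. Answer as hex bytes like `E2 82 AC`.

U+EDFB0: 4-byte form → F3 AD BE B0.
U+0F26: 3-byte form → E0 BC A6.
U+039D: 2-byte form → CE 9D.
U+0070: 1-byte form → 70.
U+1040AC: 4-byte form → F4 84 82 AC.
U+103793: 4-byte form → F4 83 9E 93.
Concatenated (18 bytes): F3 AD BE B0 E0 BC A6 CE 9D 70 F4 84 82 AC F4 83 9E 93.

F3 AD BE B0 E0 BC A6 CE 9D 70 F4 84 82 AC F4 83 9E 93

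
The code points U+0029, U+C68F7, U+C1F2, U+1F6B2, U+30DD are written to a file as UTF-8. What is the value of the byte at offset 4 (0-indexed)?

0xB7

U+0029 → 1-byte form 29 at offsets 0–0.
U+C68F7 → 4-byte form F3 86 A3 B7 at offsets 1–4.
Offset 4 falls in char 2's range; it's byte 4 of F3 86 A3 B7 = 0xB7.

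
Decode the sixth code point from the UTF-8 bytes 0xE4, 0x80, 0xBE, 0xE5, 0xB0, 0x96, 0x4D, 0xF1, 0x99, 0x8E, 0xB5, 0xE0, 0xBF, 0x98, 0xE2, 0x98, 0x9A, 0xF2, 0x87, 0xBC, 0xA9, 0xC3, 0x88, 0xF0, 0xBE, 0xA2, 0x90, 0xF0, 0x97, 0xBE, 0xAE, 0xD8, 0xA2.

Offset 0: leading byte 0xE4 = 11100100 → 3-byte char #1 = E4 80 BE.
Offset 3: leading byte 0xE5 = 11100101 → 3-byte char #2 = E5 B0 96.
Offset 6: leading byte 0x4D = 01001101 → 1-byte char #3 = 4D.
Offset 7: leading byte 0xF1 = 11110001 → 4-byte char #4 = F1 99 8E B5.
Offset 11: leading byte 0xE0 = 11100000 → 3-byte char #5 = E0 BF 98.
Offset 14: leading byte 0xE2 = 11100010 → 3-byte char #6 = E2 98 9A.
Leading byte 0xE2 = 11100010 matches 1110xxxx → 3-byte sequence.
Byte 1: 0xE2 = 11100010, payload 0010 (4 bits).
Byte 2: 0x98 = 10011000 (10xxxxxx ✓), payload 011000.
Byte 3: 0x9A = 10011010 (10xxxxxx ✓), payload 011010.
Concatenate: 0010011000011010 = 0x261A (16 bits → U+261A).

U+261A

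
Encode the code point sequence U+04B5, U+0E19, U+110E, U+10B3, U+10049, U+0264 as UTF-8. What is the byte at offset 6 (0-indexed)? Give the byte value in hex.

U+04B5 → 2-byte form D2 B5 at offsets 0–1.
U+0E19 → 3-byte form E0 B8 99 at offsets 2–4.
U+110E → 3-byte form E1 84 8E at offsets 5–7.
Offset 6 falls in char 3's range; it's byte 2 of E1 84 8E = 0x84.

0x84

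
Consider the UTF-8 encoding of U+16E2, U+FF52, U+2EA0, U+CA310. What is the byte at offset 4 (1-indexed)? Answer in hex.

0xEF

1-indexed offset 4 is 0-indexed offset 3.
U+16E2 → 3-byte form E1 9B A2 at offsets 0–2.
U+FF52 → 3-byte form EF BD 92 at offsets 3–5.
Offset 3 falls in char 2's range; it's byte 1 of EF BD 92 = 0xEF.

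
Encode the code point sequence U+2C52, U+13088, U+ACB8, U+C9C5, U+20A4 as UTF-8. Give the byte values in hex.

U+2C52: 3-byte form → E2 B1 92.
U+13088: 4-byte form → F0 93 82 88.
U+ACB8: 3-byte form → EA B2 B8.
U+C9C5: 3-byte form → EC A7 85.
U+20A4: 3-byte form → E2 82 A4.
Concatenated (16 bytes): E2 B1 92 F0 93 82 88 EA B2 B8 EC A7 85 E2 82 A4.

E2 B1 92 F0 93 82 88 EA B2 B8 EC A7 85 E2 82 A4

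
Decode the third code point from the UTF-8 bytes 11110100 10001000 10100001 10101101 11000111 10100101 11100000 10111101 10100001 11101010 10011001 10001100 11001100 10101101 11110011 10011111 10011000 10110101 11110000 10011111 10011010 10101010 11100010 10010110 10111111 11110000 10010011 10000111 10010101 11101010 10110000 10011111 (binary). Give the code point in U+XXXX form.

Offset 0: leading byte 0xF4 = 11110100 → 4-byte char #1 = F4 88 A1 AD.
Offset 4: leading byte 0xC7 = 11000111 → 2-byte char #2 = C7 A5.
Offset 6: leading byte 0xE0 = 11100000 → 3-byte char #3 = E0 BD A1.
Leading byte 0xE0 = 11100000 matches 1110xxxx → 3-byte sequence.
Byte 1: 0xE0 = 11100000, payload 0000 (4 bits).
Byte 2: 0xBD = 10111101 (10xxxxxx ✓), payload 111101.
Byte 3: 0xA1 = 10100001 (10xxxxxx ✓), payload 100001.
Concatenate: 0000111101100001 = 0xF61 (16 bits → U+0F61).

U+0F61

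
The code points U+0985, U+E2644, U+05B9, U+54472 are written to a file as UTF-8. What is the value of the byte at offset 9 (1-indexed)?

1-indexed offset 9 is 0-indexed offset 8.
U+0985 → 3-byte form E0 A6 85 at offsets 0–2.
U+E2644 → 4-byte form F3 A2 99 84 at offsets 3–6.
U+05B9 → 2-byte form D6 B9 at offsets 7–8.
Offset 8 falls in char 3's range; it's byte 2 of D6 B9 = 0xB9.

0xB9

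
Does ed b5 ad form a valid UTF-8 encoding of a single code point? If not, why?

Structurally a 3-byte sequence; payload = 0xDD6D.
But 0xDD6D is in U+D800–U+DFFF, the surrogate range. Surrogates are not Unicode scalar values and are forbidden in UTF-8.

invalid (encodes a surrogate (U+D800–U+DFFF))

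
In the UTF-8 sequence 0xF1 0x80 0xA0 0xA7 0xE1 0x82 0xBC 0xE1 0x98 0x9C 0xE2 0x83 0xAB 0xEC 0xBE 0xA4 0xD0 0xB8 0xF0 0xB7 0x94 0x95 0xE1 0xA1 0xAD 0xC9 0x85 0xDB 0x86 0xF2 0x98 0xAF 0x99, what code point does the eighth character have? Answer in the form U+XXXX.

U+186D

Offset 0: leading byte 0xF1 = 11110001 → 4-byte char #1 = F1 80 A0 A7.
Offset 4: leading byte 0xE1 = 11100001 → 3-byte char #2 = E1 82 BC.
Offset 7: leading byte 0xE1 = 11100001 → 3-byte char #3 = E1 98 9C.
Offset 10: leading byte 0xE2 = 11100010 → 3-byte char #4 = E2 83 AB.
Offset 13: leading byte 0xEC = 11101100 → 3-byte char #5 = EC BE A4.
Offset 16: leading byte 0xD0 = 11010000 → 2-byte char #6 = D0 B8.
Offset 18: leading byte 0xF0 = 11110000 → 4-byte char #7 = F0 B7 94 95.
Offset 22: leading byte 0xE1 = 11100001 → 3-byte char #8 = E1 A1 AD.
Leading byte 0xE1 = 11100001 matches 1110xxxx → 3-byte sequence.
Byte 1: 0xE1 = 11100001, payload 0001 (4 bits).
Byte 2: 0xA1 = 10100001 (10xxxxxx ✓), payload 100001.
Byte 3: 0xAD = 10101101 (10xxxxxx ✓), payload 101101.
Concatenate: 0001100001101101 = 0x186D (16 bits → U+186D).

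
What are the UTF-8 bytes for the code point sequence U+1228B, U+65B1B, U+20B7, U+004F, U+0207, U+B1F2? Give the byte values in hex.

U+1228B: 4-byte form → F0 92 8A 8B.
U+65B1B: 4-byte form → F1 A5 AC 9B.
U+20B7: 3-byte form → E2 82 B7.
U+004F: 1-byte form → 4F.
U+0207: 2-byte form → C8 87.
U+B1F2: 3-byte form → EB 87 B2.
Concatenated (17 bytes): F0 92 8A 8B F1 A5 AC 9B E2 82 B7 4F C8 87 EB 87 B2.

F0 92 8A 8B F1 A5 AC 9B E2 82 B7 4F C8 87 EB 87 B2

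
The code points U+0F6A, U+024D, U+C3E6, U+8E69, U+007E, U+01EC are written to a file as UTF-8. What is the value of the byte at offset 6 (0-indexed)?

0x8F

U+0F6A → 3-byte form E0 BD AA at offsets 0–2.
U+024D → 2-byte form C9 8D at offsets 3–4.
U+C3E6 → 3-byte form EC 8F A6 at offsets 5–7.
Offset 6 falls in char 3's range; it's byte 2 of EC 8F A6 = 0x8F.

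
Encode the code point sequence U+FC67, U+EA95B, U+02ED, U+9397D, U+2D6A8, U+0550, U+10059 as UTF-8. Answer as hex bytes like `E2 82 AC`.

U+FC67: 3-byte form → EF B1 A7.
U+EA95B: 4-byte form → F3 AA A5 9B.
U+02ED: 2-byte form → CB AD.
U+9397D: 4-byte form → F2 93 A5 BD.
U+2D6A8: 4-byte form → F0 AD 9A A8.
U+0550: 2-byte form → D5 90.
U+10059: 4-byte form → F0 90 81 99.
Concatenated (23 bytes): EF B1 A7 F3 AA A5 9B CB AD F2 93 A5 BD F0 AD 9A A8 D5 90 F0 90 81 99.

EF B1 A7 F3 AA A5 9B CB AD F2 93 A5 BD F0 AD 9A A8 D5 90 F0 90 81 99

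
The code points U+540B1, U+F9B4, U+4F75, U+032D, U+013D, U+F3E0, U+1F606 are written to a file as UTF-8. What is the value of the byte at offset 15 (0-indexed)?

U+540B1 → 4-byte form F1 94 82 B1 at offsets 0–3.
U+F9B4 → 3-byte form EF A6 B4 at offsets 4–6.
U+4F75 → 3-byte form E4 BD B5 at offsets 7–9.
U+032D → 2-byte form CC AD at offsets 10–11.
U+013D → 2-byte form C4 BD at offsets 12–13.
U+F3E0 → 3-byte form EF 8F A0 at offsets 14–16.
Offset 15 falls in char 6's range; it's byte 2 of EF 8F A0 = 0x8F.

0x8F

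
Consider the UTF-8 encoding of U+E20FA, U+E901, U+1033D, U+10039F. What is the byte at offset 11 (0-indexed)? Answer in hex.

U+E20FA → 4-byte form F3 A2 83 BA at offsets 0–3.
U+E901 → 3-byte form EE A4 81 at offsets 4–6.
U+1033D → 4-byte form F0 90 8C BD at offsets 7–10.
U+10039F → 4-byte form F4 80 8E 9F at offsets 11–14.
Offset 11 falls in char 4's range; it's byte 1 of F4 80 8E 9F = 0xF4.

0xF4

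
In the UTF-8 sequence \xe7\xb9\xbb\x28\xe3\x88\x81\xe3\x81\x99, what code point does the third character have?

Offset 0: leading byte 0xE7 = 11100111 → 3-byte char #1 = E7 B9 BB.
Offset 3: leading byte 0x28 = 00101000 → 1-byte char #2 = 28.
Offset 4: leading byte 0xE3 = 11100011 → 3-byte char #3 = E3 88 81.
Leading byte 0xE3 = 11100011 matches 1110xxxx → 3-byte sequence.
Byte 1: 0xE3 = 11100011, payload 0011 (4 bits).
Byte 2: 0x88 = 10001000 (10xxxxxx ✓), payload 001000.
Byte 3: 0x81 = 10000001 (10xxxxxx ✓), payload 000001.
Concatenate: 0011001000000001 = 0x3201 (16 bits → U+3201).

U+3201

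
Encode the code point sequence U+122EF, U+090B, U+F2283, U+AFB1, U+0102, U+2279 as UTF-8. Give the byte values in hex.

U+122EF: 4-byte form → F0 92 8B AF.
U+090B: 3-byte form → E0 A4 8B.
U+F2283: 4-byte form → F3 B2 8A 83.
U+AFB1: 3-byte form → EA BE B1.
U+0102: 2-byte form → C4 82.
U+2279: 3-byte form → E2 89 B9.
Concatenated (19 bytes): F0 92 8B AF E0 A4 8B F3 B2 8A 83 EA BE B1 C4 82 E2 89 B9.

F0 92 8B AF E0 A4 8B F3 B2 8A 83 EA BE B1 C4 82 E2 89 B9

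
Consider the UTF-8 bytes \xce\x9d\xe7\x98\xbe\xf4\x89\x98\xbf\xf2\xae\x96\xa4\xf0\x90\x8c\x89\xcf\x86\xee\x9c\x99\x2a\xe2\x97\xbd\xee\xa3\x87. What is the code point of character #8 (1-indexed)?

Offset 0: leading byte 0xCE = 11001110 → 2-byte char #1 = CE 9D.
Offset 2: leading byte 0xE7 = 11100111 → 3-byte char #2 = E7 98 BE.
Offset 5: leading byte 0xF4 = 11110100 → 4-byte char #3 = F4 89 98 BF.
Offset 9: leading byte 0xF2 = 11110010 → 4-byte char #4 = F2 AE 96 A4.
Offset 13: leading byte 0xF0 = 11110000 → 4-byte char #5 = F0 90 8C 89.
Offset 17: leading byte 0xCF = 11001111 → 2-byte char #6 = CF 86.
Offset 19: leading byte 0xEE = 11101110 → 3-byte char #7 = EE 9C 99.
Offset 22: leading byte 0x2A = 00101010 → 1-byte char #8 = 2A.
Leading byte 0x2A = 00101010 matches 0xxxxxxx → 1-byte sequence.
Byte 1: 0x2A = 00101010, payload 0101010 (7 bits).
Concatenate: 0101010 = 0x2A (7 bits → U+002A).

U+002A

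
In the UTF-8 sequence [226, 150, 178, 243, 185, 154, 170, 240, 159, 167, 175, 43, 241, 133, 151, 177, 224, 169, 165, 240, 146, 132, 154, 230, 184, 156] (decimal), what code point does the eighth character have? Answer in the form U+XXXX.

Offset 0: leading byte 0xE2 = 11100010 → 3-byte char #1 = E2 96 B2.
Offset 3: leading byte 0xF3 = 11110011 → 4-byte char #2 = F3 B9 9A AA.
Offset 7: leading byte 0xF0 = 11110000 → 4-byte char #3 = F0 9F A7 AF.
Offset 11: leading byte 0x2B = 00101011 → 1-byte char #4 = 2B.
Offset 12: leading byte 0xF1 = 11110001 → 4-byte char #5 = F1 85 97 B1.
Offset 16: leading byte 0xE0 = 11100000 → 3-byte char #6 = E0 A9 A5.
Offset 19: leading byte 0xF0 = 11110000 → 4-byte char #7 = F0 92 84 9A.
Offset 23: leading byte 0xE6 = 11100110 → 3-byte char #8 = E6 B8 9C.
Leading byte 0xE6 = 11100110 matches 1110xxxx → 3-byte sequence.
Byte 1: 0xE6 = 11100110, payload 0110 (4 bits).
Byte 2: 0xB8 = 10111000 (10xxxxxx ✓), payload 111000.
Byte 3: 0x9C = 10011100 (10xxxxxx ✓), payload 011100.
Concatenate: 0110111000011100 = 0x6E1C (16 bits → U+6E1C).

U+6E1C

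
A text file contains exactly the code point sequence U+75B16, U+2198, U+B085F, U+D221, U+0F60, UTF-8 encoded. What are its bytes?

U+75B16: 4-byte form → F1 B5 AC 96.
U+2198: 3-byte form → E2 86 98.
U+B085F: 4-byte form → F2 B0 A1 9F.
U+D221: 3-byte form → ED 88 A1.
U+0F60: 3-byte form → E0 BD A0.
Concatenated (17 bytes): F1 B5 AC 96 E2 86 98 F2 B0 A1 9F ED 88 A1 E0 BD A0.

F1 B5 AC 96 E2 86 98 F2 B0 A1 9F ED 88 A1 E0 BD A0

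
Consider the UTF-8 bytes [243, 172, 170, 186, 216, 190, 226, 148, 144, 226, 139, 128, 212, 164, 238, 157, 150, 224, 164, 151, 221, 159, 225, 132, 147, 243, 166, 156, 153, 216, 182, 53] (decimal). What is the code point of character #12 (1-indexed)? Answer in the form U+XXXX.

Offset 0: leading byte 0xF3 = 11110011 → 4-byte char #1 = F3 AC AA BA.
Offset 4: leading byte 0xD8 = 11011000 → 2-byte char #2 = D8 BE.
Offset 6: leading byte 0xE2 = 11100010 → 3-byte char #3 = E2 94 90.
Offset 9: leading byte 0xE2 = 11100010 → 3-byte char #4 = E2 8B 80.
Offset 12: leading byte 0xD4 = 11010100 → 2-byte char #5 = D4 A4.
Offset 14: leading byte 0xEE = 11101110 → 3-byte char #6 = EE 9D 96.
Offset 17: leading byte 0xE0 = 11100000 → 3-byte char #7 = E0 A4 97.
Offset 20: leading byte 0xDD = 11011101 → 2-byte char #8 = DD 9F.
Offset 22: leading byte 0xE1 = 11100001 → 3-byte char #9 = E1 84 93.
Offset 25: leading byte 0xF3 = 11110011 → 4-byte char #10 = F3 A6 9C 99.
Offset 29: leading byte 0xD8 = 11011000 → 2-byte char #11 = D8 B6.
Offset 31: leading byte 0x35 = 00110101 → 1-byte char #12 = 35.
Leading byte 0x35 = 00110101 matches 0xxxxxxx → 1-byte sequence.
Byte 1: 0x35 = 00110101, payload 0110101 (7 bits).
Concatenate: 0110101 = 0x35 (7 bits → U+0035).

U+0035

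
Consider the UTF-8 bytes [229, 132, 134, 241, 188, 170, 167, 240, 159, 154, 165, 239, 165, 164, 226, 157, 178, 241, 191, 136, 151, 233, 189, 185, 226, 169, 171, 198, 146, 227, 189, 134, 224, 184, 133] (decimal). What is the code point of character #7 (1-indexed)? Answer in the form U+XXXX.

Offset 0: leading byte 0xE5 = 11100101 → 3-byte char #1 = E5 84 86.
Offset 3: leading byte 0xF1 = 11110001 → 4-byte char #2 = F1 BC AA A7.
Offset 7: leading byte 0xF0 = 11110000 → 4-byte char #3 = F0 9F 9A A5.
Offset 11: leading byte 0xEF = 11101111 → 3-byte char #4 = EF A5 A4.
Offset 14: leading byte 0xE2 = 11100010 → 3-byte char #5 = E2 9D B2.
Offset 17: leading byte 0xF1 = 11110001 → 4-byte char #6 = F1 BF 88 97.
Offset 21: leading byte 0xE9 = 11101001 → 3-byte char #7 = E9 BD B9.
Leading byte 0xE9 = 11101001 matches 1110xxxx → 3-byte sequence.
Byte 1: 0xE9 = 11101001, payload 1001 (4 bits).
Byte 2: 0xBD = 10111101 (10xxxxxx ✓), payload 111101.
Byte 3: 0xB9 = 10111001 (10xxxxxx ✓), payload 111001.
Concatenate: 1001111101111001 = 0x9F79 (16 bits → U+9F79).

U+9F79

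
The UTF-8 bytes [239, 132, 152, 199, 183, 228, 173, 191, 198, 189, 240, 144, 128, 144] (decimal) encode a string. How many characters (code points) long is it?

Byte at offset 0: 0xEF = 11101111 → 3-byte char (#1). Advance 3.
Byte at offset 3: 0xC7 = 11000111 → 2-byte char (#2). Advance 2.
Byte at offset 5: 0xE4 = 11100100 → 3-byte char (#3). Advance 3.
Byte at offset 8: 0xC6 = 11000110 → 2-byte char (#4). Advance 2.
Byte at offset 10: 0xF0 = 11110000 → 4-byte char (#5). Advance 4.
Reached end at offset 14 after 5 code points.

5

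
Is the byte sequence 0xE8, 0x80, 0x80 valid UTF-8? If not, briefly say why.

valid

Leading byte 0xE8 = 11101000 → 3-byte form.
Continuation bytes 0x80=10000000, 0x80=10000000 all match 10xxxxxx.
Decoded value 0x8000 is ≥ 0x800 (shortest form) and not a surrogate.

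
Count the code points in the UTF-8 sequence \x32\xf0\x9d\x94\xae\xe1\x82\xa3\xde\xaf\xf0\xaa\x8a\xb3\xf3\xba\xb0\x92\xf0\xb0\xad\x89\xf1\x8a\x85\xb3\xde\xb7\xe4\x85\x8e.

10

Byte at offset 0: 0x32 = 00110010 → 1-byte char (#1). Advance 1.
Byte at offset 1: 0xF0 = 11110000 → 4-byte char (#2). Advance 4.
Byte at offset 5: 0xE1 = 11100001 → 3-byte char (#3). Advance 3.
Byte at offset 8: 0xDE = 11011110 → 2-byte char (#4). Advance 2.
Byte at offset 10: 0xF0 = 11110000 → 4-byte char (#5). Advance 4.
Byte at offset 14: 0xF3 = 11110011 → 4-byte char (#6). Advance 4.
Byte at offset 18: 0xF0 = 11110000 → 4-byte char (#7). Advance 4.
Byte at offset 22: 0xF1 = 11110001 → 4-byte char (#8). Advance 4.
Byte at offset 26: 0xDE = 11011110 → 2-byte char (#9). Advance 2.
Byte at offset 28: 0xE4 = 11100100 → 3-byte char (#10). Advance 3.
Reached end at offset 31 after 10 code points.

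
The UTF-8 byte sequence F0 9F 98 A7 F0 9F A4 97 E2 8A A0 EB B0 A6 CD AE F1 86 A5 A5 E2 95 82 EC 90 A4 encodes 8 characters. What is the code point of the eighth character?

Offset 0: leading byte 0xF0 = 11110000 → 4-byte char #1 = F0 9F 98 A7.
Offset 4: leading byte 0xF0 = 11110000 → 4-byte char #2 = F0 9F A4 97.
Offset 8: leading byte 0xE2 = 11100010 → 3-byte char #3 = E2 8A A0.
Offset 11: leading byte 0xEB = 11101011 → 3-byte char #4 = EB B0 A6.
Offset 14: leading byte 0xCD = 11001101 → 2-byte char #5 = CD AE.
Offset 16: leading byte 0xF1 = 11110001 → 4-byte char #6 = F1 86 A5 A5.
Offset 20: leading byte 0xE2 = 11100010 → 3-byte char #7 = E2 95 82.
Offset 23: leading byte 0xEC = 11101100 → 3-byte char #8 = EC 90 A4.
Leading byte 0xEC = 11101100 matches 1110xxxx → 3-byte sequence.
Byte 1: 0xEC = 11101100, payload 1100 (4 bits).
Byte 2: 0x90 = 10010000 (10xxxxxx ✓), payload 010000.
Byte 3: 0xA4 = 10100100 (10xxxxxx ✓), payload 100100.
Concatenate: 1100010000100100 = 0xC424 (16 bits → U+C424).

U+C424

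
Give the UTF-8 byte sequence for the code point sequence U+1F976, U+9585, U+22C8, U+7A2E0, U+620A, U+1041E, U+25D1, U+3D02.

F0 9F A5 B6 E9 96 85 E2 8B 88 F1 BA 8B A0 E6 88 8A F0 90 90 9E E2 97 91 E3 B4 82

U+1F976: 4-byte form → F0 9F A5 B6.
U+9585: 3-byte form → E9 96 85.
U+22C8: 3-byte form → E2 8B 88.
U+7A2E0: 4-byte form → F1 BA 8B A0.
U+620A: 3-byte form → E6 88 8A.
U+1041E: 4-byte form → F0 90 90 9E.
U+25D1: 3-byte form → E2 97 91.
U+3D02: 3-byte form → E3 B4 82.
Concatenated (27 bytes): F0 9F A5 B6 E9 96 85 E2 8B 88 F1 BA 8B A0 E6 88 8A F0 90 90 9E E2 97 91 E3 B4 82.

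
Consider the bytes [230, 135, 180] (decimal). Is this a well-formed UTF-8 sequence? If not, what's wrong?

Leading byte 0xE6 = 11100110 → 3-byte form.
Continuation bytes 0x87=10000111, 0xB4=10110100 all match 10xxxxxx.
Decoded value 0x61F4 is ≥ 0x800 (shortest form) and not a surrogate.

valid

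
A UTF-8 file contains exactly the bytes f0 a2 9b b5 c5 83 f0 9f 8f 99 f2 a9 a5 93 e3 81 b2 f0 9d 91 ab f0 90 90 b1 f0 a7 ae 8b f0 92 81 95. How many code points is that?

9

Byte at offset 0: 0xF0 = 11110000 → 4-byte char (#1). Advance 4.
Byte at offset 4: 0xC5 = 11000101 → 2-byte char (#2). Advance 2.
Byte at offset 6: 0xF0 = 11110000 → 4-byte char (#3). Advance 4.
Byte at offset 10: 0xF2 = 11110010 → 4-byte char (#4). Advance 4.
Byte at offset 14: 0xE3 = 11100011 → 3-byte char (#5). Advance 3.
Byte at offset 17: 0xF0 = 11110000 → 4-byte char (#6). Advance 4.
Byte at offset 21: 0xF0 = 11110000 → 4-byte char (#7). Advance 4.
Byte at offset 25: 0xF0 = 11110000 → 4-byte char (#8). Advance 4.
Byte at offset 29: 0xF0 = 11110000 → 4-byte char (#9). Advance 4.
Reached end at offset 33 after 9 code points.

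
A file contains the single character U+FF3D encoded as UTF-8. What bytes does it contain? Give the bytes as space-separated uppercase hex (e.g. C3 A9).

U+FF3D = 0xFF3D = 65341 decimal. In range U+0800–U+FFFF → 3-byte form: 1110xxxx 10xxxxxx 10xxxxxx.
Binary (16 bits): 1111111100111101.
Split 4+6+6: 1111 | 111100 | 111101.
Byte 1: 11101111 = 0xEF.
Byte 2: 10111100 = 0xBC.
Byte 3: 10111101 = 0xBD.

EF BC BD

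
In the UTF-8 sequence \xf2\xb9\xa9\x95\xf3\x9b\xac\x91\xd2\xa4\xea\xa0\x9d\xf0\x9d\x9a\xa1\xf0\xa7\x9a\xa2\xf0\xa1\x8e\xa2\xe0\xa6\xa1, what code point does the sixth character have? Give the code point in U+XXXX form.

Offset 0: leading byte 0xF2 = 11110010 → 4-byte char #1 = F2 B9 A9 95.
Offset 4: leading byte 0xF3 = 11110011 → 4-byte char #2 = F3 9B AC 91.
Offset 8: leading byte 0xD2 = 11010010 → 2-byte char #3 = D2 A4.
Offset 10: leading byte 0xEA = 11101010 → 3-byte char #4 = EA A0 9D.
Offset 13: leading byte 0xF0 = 11110000 → 4-byte char #5 = F0 9D 9A A1.
Offset 17: leading byte 0xF0 = 11110000 → 4-byte char #6 = F0 A7 9A A2.
Leading byte 0xF0 = 11110000 matches 11110xxx → 4-byte sequence.
Byte 1: 0xF0 = 11110000, payload 000 (3 bits).
Byte 2: 0xA7 = 10100111 (10xxxxxx ✓), payload 100111.
Byte 3: 0x9A = 10011010 (10xxxxxx ✓), payload 011010.
Byte 4: 0xA2 = 10100010 (10xxxxxx ✓), payload 100010.
Concatenate: 000100111011010100010 = 0x276A2 (21 bits → U+276A2).

U+276A2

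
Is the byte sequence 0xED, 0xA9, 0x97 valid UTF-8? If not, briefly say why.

Structurally a 3-byte sequence; payload = 0xDA57.
But 0xDA57 is in U+D800–U+DFFF, the surrogate range. Surrogates are not Unicode scalar values and are forbidden in UTF-8.

invalid (encodes a surrogate (U+D800–U+DFFF))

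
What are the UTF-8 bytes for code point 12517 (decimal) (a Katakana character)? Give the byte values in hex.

E3 83 A5

U+30E5 = 0x30E5 = 12517 decimal. In range U+0800–U+FFFF → 3-byte form: 1110xxxx 10xxxxxx 10xxxxxx.
Binary (16 bits): 0011000011100101.
Split 4+6+6: 0011 | 000011 | 100101.
Byte 1: 11100011 = 0xE3.
Byte 2: 10000011 = 0x83.
Byte 3: 10100101 = 0xA5.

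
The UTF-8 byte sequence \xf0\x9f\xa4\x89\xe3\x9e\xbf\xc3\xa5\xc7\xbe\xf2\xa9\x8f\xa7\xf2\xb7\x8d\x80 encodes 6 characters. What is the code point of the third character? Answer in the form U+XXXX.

U+00E5

Offset 0: leading byte 0xF0 = 11110000 → 4-byte char #1 = F0 9F A4 89.
Offset 4: leading byte 0xE3 = 11100011 → 3-byte char #2 = E3 9E BF.
Offset 7: leading byte 0xC3 = 11000011 → 2-byte char #3 = C3 A5.
Leading byte 0xC3 = 11000011 matches 110xxxxx → 2-byte sequence.
Byte 1: 0xC3 = 11000011, payload 00011 (5 bits).
Byte 2: 0xA5 = 10100101 (10xxxxxx ✓), payload 100101.
Concatenate: 00011100101 = 0xE5 (11 bits → U+00E5).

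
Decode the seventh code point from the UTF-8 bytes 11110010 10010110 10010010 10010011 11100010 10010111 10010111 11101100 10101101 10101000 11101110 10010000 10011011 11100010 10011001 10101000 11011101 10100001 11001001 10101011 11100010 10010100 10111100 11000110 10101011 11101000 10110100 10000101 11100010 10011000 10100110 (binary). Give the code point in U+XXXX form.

U+026B

Offset 0: leading byte 0xF2 = 11110010 → 4-byte char #1 = F2 96 92 93.
Offset 4: leading byte 0xE2 = 11100010 → 3-byte char #2 = E2 97 97.
Offset 7: leading byte 0xEC = 11101100 → 3-byte char #3 = EC AD A8.
Offset 10: leading byte 0xEE = 11101110 → 3-byte char #4 = EE 90 9B.
Offset 13: leading byte 0xE2 = 11100010 → 3-byte char #5 = E2 99 A8.
Offset 16: leading byte 0xDD = 11011101 → 2-byte char #6 = DD A1.
Offset 18: leading byte 0xC9 = 11001001 → 2-byte char #7 = C9 AB.
Leading byte 0xC9 = 11001001 matches 110xxxxx → 2-byte sequence.
Byte 1: 0xC9 = 11001001, payload 01001 (5 bits).
Byte 2: 0xAB = 10101011 (10xxxxxx ✓), payload 101011.
Concatenate: 01001101011 = 0x26B (11 bits → U+026B).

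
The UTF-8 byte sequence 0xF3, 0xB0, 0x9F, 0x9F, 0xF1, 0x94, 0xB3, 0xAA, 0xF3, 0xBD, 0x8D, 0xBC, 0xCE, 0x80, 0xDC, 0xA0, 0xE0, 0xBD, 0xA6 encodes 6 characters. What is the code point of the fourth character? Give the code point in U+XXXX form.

Offset 0: leading byte 0xF3 = 11110011 → 4-byte char #1 = F3 B0 9F 9F.
Offset 4: leading byte 0xF1 = 11110001 → 4-byte char #2 = F1 94 B3 AA.
Offset 8: leading byte 0xF3 = 11110011 → 4-byte char #3 = F3 BD 8D BC.
Offset 12: leading byte 0xCE = 11001110 → 2-byte char #4 = CE 80.
Leading byte 0xCE = 11001110 matches 110xxxxx → 2-byte sequence.
Byte 1: 0xCE = 11001110, payload 01110 (5 bits).
Byte 2: 0x80 = 10000000 (10xxxxxx ✓), payload 000000.
Concatenate: 01110000000 = 0x380 (11 bits → U+0380).

U+0380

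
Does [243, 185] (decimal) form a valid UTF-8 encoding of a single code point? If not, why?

invalid (sequence truncated)

Leading byte 0xF3 = 11110011 → 4-byte form, but only 2 bytes are present.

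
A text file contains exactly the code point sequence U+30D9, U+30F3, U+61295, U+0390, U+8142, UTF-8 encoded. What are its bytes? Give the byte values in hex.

E3 83 99 E3 83 B3 F1 A1 8A 95 CE 90 E8 85 82

U+30D9: 3-byte form → E3 83 99.
U+30F3: 3-byte form → E3 83 B3.
U+61295: 4-byte form → F1 A1 8A 95.
U+0390: 2-byte form → CE 90.
U+8142: 3-byte form → E8 85 82.
Concatenated (15 bytes): E3 83 99 E3 83 B3 F1 A1 8A 95 CE 90 E8 85 82.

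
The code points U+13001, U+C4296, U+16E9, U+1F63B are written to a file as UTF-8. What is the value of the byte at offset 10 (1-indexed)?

1-indexed offset 10 is 0-indexed offset 9.
U+13001 → 4-byte form F0 93 80 81 at offsets 0–3.
U+C4296 → 4-byte form F3 84 8A 96 at offsets 4–7.
U+16E9 → 3-byte form E1 9B A9 at offsets 8–10.
Offset 9 falls in char 3's range; it's byte 2 of E1 9B A9 = 0x9B.

0x9B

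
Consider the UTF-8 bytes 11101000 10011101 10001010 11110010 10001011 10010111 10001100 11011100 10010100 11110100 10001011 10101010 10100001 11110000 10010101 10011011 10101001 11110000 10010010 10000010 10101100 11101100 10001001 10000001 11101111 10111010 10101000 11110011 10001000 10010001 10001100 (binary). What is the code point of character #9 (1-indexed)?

Offset 0: leading byte 0xE8 = 11101000 → 3-byte char #1 = E8 9D 8A.
Offset 3: leading byte 0xF2 = 11110010 → 4-byte char #2 = F2 8B 97 8C.
Offset 7: leading byte 0xDC = 11011100 → 2-byte char #3 = DC 94.
Offset 9: leading byte 0xF4 = 11110100 → 4-byte char #4 = F4 8B AA A1.
Offset 13: leading byte 0xF0 = 11110000 → 4-byte char #5 = F0 95 9B A9.
Offset 17: leading byte 0xF0 = 11110000 → 4-byte char #6 = F0 92 82 AC.
Offset 21: leading byte 0xEC = 11101100 → 3-byte char #7 = EC 89 81.
Offset 24: leading byte 0xEF = 11101111 → 3-byte char #8 = EF BA A8.
Offset 27: leading byte 0xF3 = 11110011 → 4-byte char #9 = F3 88 91 8C.
Leading byte 0xF3 = 11110011 matches 11110xxx → 4-byte sequence.
Byte 1: 0xF3 = 11110011, payload 011 (3 bits).
Byte 2: 0x88 = 10001000 (10xxxxxx ✓), payload 001000.
Byte 3: 0x91 = 10010001 (10xxxxxx ✓), payload 010001.
Byte 4: 0x8C = 10001100 (10xxxxxx ✓), payload 001100.
Concatenate: 011001000010001001100 = 0xC844C (21 bits → U+C844C).

U+C844C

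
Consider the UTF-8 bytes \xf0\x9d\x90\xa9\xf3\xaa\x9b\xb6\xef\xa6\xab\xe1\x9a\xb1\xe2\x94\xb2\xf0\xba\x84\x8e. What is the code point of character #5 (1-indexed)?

Offset 0: leading byte 0xF0 = 11110000 → 4-byte char #1 = F0 9D 90 A9.
Offset 4: leading byte 0xF3 = 11110011 → 4-byte char #2 = F3 AA 9B B6.
Offset 8: leading byte 0xEF = 11101111 → 3-byte char #3 = EF A6 AB.
Offset 11: leading byte 0xE1 = 11100001 → 3-byte char #4 = E1 9A B1.
Offset 14: leading byte 0xE2 = 11100010 → 3-byte char #5 = E2 94 B2.
Leading byte 0xE2 = 11100010 matches 1110xxxx → 3-byte sequence.
Byte 1: 0xE2 = 11100010, payload 0010 (4 bits).
Byte 2: 0x94 = 10010100 (10xxxxxx ✓), payload 010100.
Byte 3: 0xB2 = 10110010 (10xxxxxx ✓), payload 110010.
Concatenate: 0010010100110010 = 0x2532 (16 bits → U+2532).

U+2532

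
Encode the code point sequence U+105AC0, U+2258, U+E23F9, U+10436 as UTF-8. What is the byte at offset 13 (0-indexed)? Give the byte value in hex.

0x90

U+105AC0 → 4-byte form F4 85 AB 80 at offsets 0–3.
U+2258 → 3-byte form E2 89 98 at offsets 4–6.
U+E23F9 → 4-byte form F3 A2 8F B9 at offsets 7–10.
U+10436 → 4-byte form F0 90 90 B6 at offsets 11–14.
Offset 13 falls in char 4's range; it's byte 3 of F0 90 90 B6 = 0x90.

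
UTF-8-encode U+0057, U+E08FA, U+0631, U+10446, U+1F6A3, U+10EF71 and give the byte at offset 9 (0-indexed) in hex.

U+0057 → 1-byte form 57 at offsets 0–0.
U+E08FA → 4-byte form F3 A0 A3 BA at offsets 1–4.
U+0631 → 2-byte form D8 B1 at offsets 5–6.
U+10446 → 4-byte form F0 90 91 86 at offsets 7–10.
Offset 9 falls in char 4's range; it's byte 3 of F0 90 91 86 = 0x91.

0x91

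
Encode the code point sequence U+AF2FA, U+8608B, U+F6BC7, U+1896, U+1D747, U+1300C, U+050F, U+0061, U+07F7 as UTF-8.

U+AF2FA: 4-byte form → F2 AF 8B BA.
U+8608B: 4-byte form → F2 86 82 8B.
U+F6BC7: 4-byte form → F3 B6 AF 87.
U+1896: 3-byte form → E1 A2 96.
U+1D747: 4-byte form → F0 9D 9D 87.
U+1300C: 4-byte form → F0 93 80 8C.
U+050F: 2-byte form → D4 8F.
U+0061: 1-byte form → 61.
U+07F7: 2-byte form → DF B7.
Concatenated (28 bytes): F2 AF 8B BA F2 86 82 8B F3 B6 AF 87 E1 A2 96 F0 9D 9D 87 F0 93 80 8C D4 8F 61 DF B7.

F2 AF 8B BA F2 86 82 8B F3 B6 AF 87 E1 A2 96 F0 9D 9D 87 F0 93 80 8C D4 8F 61 DF B7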